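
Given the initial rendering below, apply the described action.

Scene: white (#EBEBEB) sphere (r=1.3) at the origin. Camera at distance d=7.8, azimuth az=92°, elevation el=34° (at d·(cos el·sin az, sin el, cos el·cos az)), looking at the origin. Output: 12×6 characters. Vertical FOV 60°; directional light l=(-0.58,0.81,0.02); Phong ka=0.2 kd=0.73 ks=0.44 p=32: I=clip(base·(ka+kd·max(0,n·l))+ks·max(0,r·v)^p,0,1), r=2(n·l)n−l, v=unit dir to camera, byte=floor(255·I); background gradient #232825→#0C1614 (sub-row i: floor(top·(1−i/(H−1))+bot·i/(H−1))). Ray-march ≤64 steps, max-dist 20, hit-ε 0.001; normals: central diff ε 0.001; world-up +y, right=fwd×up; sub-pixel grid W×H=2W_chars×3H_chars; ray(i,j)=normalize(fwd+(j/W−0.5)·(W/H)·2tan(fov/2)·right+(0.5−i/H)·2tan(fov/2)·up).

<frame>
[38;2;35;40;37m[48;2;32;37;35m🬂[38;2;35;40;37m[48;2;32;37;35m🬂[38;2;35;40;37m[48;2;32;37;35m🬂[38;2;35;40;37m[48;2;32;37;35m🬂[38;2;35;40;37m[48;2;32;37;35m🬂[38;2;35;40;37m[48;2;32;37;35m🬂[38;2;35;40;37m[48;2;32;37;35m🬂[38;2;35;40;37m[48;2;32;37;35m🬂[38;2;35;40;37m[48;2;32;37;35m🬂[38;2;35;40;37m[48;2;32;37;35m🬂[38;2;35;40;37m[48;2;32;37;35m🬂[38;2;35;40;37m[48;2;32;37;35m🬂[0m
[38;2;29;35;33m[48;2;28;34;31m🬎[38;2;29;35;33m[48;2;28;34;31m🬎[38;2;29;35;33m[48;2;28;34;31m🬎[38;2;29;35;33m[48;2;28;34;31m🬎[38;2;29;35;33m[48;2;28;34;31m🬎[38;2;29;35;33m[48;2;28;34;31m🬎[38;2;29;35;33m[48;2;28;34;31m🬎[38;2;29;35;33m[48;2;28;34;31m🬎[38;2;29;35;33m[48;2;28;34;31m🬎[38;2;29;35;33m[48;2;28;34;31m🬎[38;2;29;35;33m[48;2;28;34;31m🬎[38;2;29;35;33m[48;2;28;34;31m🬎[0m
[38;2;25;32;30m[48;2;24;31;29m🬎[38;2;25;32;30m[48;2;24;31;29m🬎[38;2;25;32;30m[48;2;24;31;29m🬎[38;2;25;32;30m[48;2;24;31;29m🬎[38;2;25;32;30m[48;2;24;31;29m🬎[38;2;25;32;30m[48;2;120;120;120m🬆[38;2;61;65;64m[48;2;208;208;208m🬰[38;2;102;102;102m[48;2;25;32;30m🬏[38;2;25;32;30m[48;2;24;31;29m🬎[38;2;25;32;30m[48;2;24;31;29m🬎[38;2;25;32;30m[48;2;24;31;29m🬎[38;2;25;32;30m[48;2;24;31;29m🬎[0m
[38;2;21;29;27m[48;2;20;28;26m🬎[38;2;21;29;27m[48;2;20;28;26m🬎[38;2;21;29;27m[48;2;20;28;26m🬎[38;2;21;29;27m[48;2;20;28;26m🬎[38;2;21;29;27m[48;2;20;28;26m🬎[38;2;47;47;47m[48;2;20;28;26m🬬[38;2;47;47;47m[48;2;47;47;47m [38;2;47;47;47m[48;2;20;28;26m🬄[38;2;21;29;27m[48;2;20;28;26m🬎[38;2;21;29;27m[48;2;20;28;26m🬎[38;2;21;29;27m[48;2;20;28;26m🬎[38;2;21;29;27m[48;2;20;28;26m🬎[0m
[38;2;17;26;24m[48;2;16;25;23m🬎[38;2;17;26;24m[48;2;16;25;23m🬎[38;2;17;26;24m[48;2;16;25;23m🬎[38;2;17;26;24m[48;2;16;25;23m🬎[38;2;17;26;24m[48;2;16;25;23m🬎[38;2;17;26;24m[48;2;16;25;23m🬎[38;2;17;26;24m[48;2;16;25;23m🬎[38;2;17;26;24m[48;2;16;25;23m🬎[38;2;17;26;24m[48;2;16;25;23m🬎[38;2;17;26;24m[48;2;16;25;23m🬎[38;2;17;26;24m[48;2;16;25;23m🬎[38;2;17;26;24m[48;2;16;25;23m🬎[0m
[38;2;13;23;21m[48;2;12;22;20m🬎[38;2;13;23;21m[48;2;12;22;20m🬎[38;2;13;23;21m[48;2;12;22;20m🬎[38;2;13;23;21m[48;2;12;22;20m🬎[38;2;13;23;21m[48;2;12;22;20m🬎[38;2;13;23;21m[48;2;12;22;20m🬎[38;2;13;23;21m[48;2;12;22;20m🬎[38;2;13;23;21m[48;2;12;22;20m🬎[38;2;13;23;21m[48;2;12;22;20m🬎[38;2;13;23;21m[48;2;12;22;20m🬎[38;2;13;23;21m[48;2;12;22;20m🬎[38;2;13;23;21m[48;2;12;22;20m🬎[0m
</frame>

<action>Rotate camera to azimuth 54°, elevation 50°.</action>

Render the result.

<frame>
[38;2;35;40;37m[48;2;32;37;35m🬂[38;2;35;40;37m[48;2;32;37;35m🬂[38;2;35;40;37m[48;2;32;37;35m🬂[38;2;35;40;37m[48;2;32;37;35m🬂[38;2;35;40;37m[48;2;32;37;35m🬂[38;2;35;40;37m[48;2;32;37;35m🬂[38;2;35;40;37m[48;2;32;37;35m🬂[38;2;35;40;37m[48;2;32;37;35m🬂[38;2;35;40;37m[48;2;32;37;35m🬂[38;2;35;40;37m[48;2;32;37;35m🬂[38;2;35;40;37m[48;2;32;37;35m🬂[38;2;35;40;37m[48;2;32;37;35m🬂[0m
[38;2;29;35;33m[48;2;28;34;31m🬎[38;2;29;35;33m[48;2;28;34;31m🬎[38;2;29;35;33m[48;2;28;34;31m🬎[38;2;29;35;33m[48;2;28;34;31m🬎[38;2;29;35;33m[48;2;28;34;31m🬎[38;2;29;35;33m[48;2;28;34;31m🬎[38;2;29;35;33m[48;2;28;34;31m🬎[38;2;29;35;33m[48;2;28;34;31m🬎[38;2;29;35;33m[48;2;28;34;31m🬎[38;2;29;35;33m[48;2;28;34;31m🬎[38;2;29;35;33m[48;2;28;34;31m🬎[38;2;29;35;33m[48;2;28;34;31m🬎[0m
[38;2;25;32;30m[48;2;24;31;29m🬎[38;2;25;32;30m[48;2;24;31;29m🬎[38;2;25;32;30m[48;2;24;31;29m🬎[38;2;25;32;30m[48;2;24;31;29m🬎[38;2;25;32;30m[48;2;24;31;29m🬎[38;2;25;32;30m[48;2;184;184;184m🬆[38;2;26;33;31m[48;2;156;156;156m🬂[38;2;92;92;92m[48;2;25;32;30m🬏[38;2;25;32;30m[48;2;24;31;29m🬎[38;2;25;32;30m[48;2;24;31;29m🬎[38;2;25;32;30m[48;2;24;31;29m🬎[38;2;25;32;30m[48;2;24;31;29m🬎[0m
[38;2;21;29;27m[48;2;20;28;26m🬎[38;2;21;29;27m[48;2;20;28;26m🬎[38;2;21;29;27m[48;2;20;28;26m🬎[38;2;21;29;27m[48;2;20;28;26m🬎[38;2;21;29;27m[48;2;20;28;26m🬎[38;2;124;124;124m[48;2;51;53;53m🬂[38;2;91;91;91m[48;2;48;48;48m🬂[38;2;47;47;47m[48;2;20;28;26m🬄[38;2;21;29;27m[48;2;20;28;26m🬎[38;2;21;29;27m[48;2;20;28;26m🬎[38;2;21;29;27m[48;2;20;28;26m🬎[38;2;21;29;27m[48;2;20;28;26m🬎[0m
[38;2;17;26;24m[48;2;16;25;23m🬎[38;2;17;26;24m[48;2;16;25;23m🬎[38;2;17;26;24m[48;2;16;25;23m🬎[38;2;17;26;24m[48;2;16;25;23m🬎[38;2;17;26;24m[48;2;16;25;23m🬎[38;2;17;26;24m[48;2;16;25;23m🬎[38;2;17;26;24m[48;2;16;25;23m🬎[38;2;17;26;24m[48;2;16;25;23m🬎[38;2;17;26;24m[48;2;16;25;23m🬎[38;2;17;26;24m[48;2;16;25;23m🬎[38;2;17;26;24m[48;2;16;25;23m🬎[38;2;17;26;24m[48;2;16;25;23m🬎[0m
[38;2;13;23;21m[48;2;12;22;20m🬎[38;2;13;23;21m[48;2;12;22;20m🬎[38;2;13;23;21m[48;2;12;22;20m🬎[38;2;13;23;21m[48;2;12;22;20m🬎[38;2;13;23;21m[48;2;12;22;20m🬎[38;2;13;23;21m[48;2;12;22;20m🬎[38;2;13;23;21m[48;2;12;22;20m🬎[38;2;13;23;21m[48;2;12;22;20m🬎[38;2;13;23;21m[48;2;12;22;20m🬎[38;2;13;23;21m[48;2;12;22;20m🬎[38;2;13;23;21m[48;2;12;22;20m🬎[38;2;13;23;21m[48;2;12;22;20m🬎[0m
</frame>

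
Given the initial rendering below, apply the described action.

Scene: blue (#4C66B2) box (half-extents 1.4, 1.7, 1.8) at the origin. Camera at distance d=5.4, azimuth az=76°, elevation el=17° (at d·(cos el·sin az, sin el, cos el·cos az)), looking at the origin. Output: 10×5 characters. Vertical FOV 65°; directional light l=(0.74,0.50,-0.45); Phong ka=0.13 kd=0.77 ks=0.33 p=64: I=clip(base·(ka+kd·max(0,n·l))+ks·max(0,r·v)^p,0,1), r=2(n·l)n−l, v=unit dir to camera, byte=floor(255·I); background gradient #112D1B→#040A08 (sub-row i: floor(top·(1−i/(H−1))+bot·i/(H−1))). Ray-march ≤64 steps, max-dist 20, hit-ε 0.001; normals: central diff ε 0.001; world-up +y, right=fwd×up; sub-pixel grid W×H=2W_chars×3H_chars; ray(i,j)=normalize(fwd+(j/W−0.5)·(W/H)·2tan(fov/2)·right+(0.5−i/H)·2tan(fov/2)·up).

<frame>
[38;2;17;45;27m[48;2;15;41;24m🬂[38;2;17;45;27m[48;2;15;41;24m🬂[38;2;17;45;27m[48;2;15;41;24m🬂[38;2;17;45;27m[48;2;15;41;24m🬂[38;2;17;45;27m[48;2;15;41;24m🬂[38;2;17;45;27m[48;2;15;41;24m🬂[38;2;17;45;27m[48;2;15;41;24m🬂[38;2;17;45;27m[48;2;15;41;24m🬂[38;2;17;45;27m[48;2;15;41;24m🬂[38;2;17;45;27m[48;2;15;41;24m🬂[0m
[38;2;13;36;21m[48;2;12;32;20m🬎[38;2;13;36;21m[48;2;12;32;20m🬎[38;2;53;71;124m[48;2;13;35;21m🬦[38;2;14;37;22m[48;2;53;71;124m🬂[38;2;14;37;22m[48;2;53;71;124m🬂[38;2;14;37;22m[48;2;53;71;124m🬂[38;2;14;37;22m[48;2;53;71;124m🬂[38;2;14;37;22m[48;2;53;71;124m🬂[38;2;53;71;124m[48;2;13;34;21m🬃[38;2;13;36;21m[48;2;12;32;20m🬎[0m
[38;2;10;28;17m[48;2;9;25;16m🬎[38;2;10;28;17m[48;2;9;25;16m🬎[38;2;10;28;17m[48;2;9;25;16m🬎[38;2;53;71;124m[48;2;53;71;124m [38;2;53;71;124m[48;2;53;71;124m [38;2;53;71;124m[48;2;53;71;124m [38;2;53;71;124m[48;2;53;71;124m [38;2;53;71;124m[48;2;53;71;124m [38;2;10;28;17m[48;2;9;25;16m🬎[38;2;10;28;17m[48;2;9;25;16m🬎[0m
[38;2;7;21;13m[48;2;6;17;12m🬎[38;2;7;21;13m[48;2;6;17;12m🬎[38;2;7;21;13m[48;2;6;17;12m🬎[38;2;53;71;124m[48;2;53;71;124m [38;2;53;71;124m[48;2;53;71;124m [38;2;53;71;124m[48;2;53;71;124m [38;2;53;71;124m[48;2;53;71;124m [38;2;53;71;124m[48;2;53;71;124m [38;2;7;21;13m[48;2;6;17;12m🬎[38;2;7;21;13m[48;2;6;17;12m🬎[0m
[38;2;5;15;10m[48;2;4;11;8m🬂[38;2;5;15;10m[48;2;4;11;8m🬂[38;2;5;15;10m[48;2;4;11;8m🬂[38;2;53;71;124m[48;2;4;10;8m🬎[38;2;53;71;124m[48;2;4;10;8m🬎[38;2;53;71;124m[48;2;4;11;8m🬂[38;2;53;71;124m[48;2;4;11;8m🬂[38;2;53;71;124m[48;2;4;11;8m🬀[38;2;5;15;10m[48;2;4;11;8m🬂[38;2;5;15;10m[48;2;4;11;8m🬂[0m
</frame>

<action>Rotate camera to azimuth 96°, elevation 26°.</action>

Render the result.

<frame>
[38;2;17;45;27m[48;2;15;41;24m🬂[38;2;17;45;27m[48;2;15;41;24m🬂[38;2;17;45;27m[48;2;15;41;24m🬂[38;2;17;45;27m[48;2;15;41;24m🬂[38;2;17;45;27m[48;2;15;41;24m🬂[38;2;17;45;27m[48;2;15;41;24m🬂[38;2;17;45;27m[48;2;15;41;24m🬂[38;2;17;45;27m[48;2;15;41;24m🬂[38;2;17;45;27m[48;2;15;41;24m🬂[38;2;17;45;27m[48;2;15;41;24m🬂[0m
[38;2;13;36;21m[48;2;12;32;20m🬎[38;2;13;36;21m[48;2;12;32;20m🬎[38;2;13;36;21m[48;2;48;64;113m🬆[38;2;14;37;22m[48;2;46;61;107m🬂[38;2;14;37;22m[48;2;46;61;107m🬂[38;2;14;37;22m[48;2;46;61;107m🬂[38;2;14;37;22m[48;2;46;61;107m🬂[38;2;14;37;22m[48;2;46;61;107m🬂[38;2;13;36;21m[48;2;12;32;20m🬎[38;2;13;36;21m[48;2;12;32;20m🬎[0m
[38;2;10;28;17m[48;2;9;25;16m🬎[38;2;10;28;17m[48;2;9;25;16m🬎[38;2;53;71;124m[48;2;10;27;17m▐[38;2;53;71;124m[48;2;53;71;124m [38;2;53;71;124m[48;2;53;71;124m [38;2;53;71;124m[48;2;53;71;124m [38;2;53;71;124m[48;2;53;71;124m [38;2;53;71;124m[48;2;53;71;124m [38;2;10;28;17m[48;2;9;25;16m🬎[38;2;10;28;17m[48;2;9;25;16m🬎[0m
[38;2;7;21;13m[48;2;6;17;12m🬎[38;2;7;21;13m[48;2;6;17;12m🬎[38;2;53;71;124m[48;2;6;19;12m🬉[38;2;53;71;124m[48;2;53;71;124m [38;2;53;71;124m[48;2;53;71;124m [38;2;53;71;124m[48;2;53;71;124m [38;2;53;71;124m[48;2;53;71;124m [38;2;53;71;124m[48;2;7;19;13m▌[38;2;7;21;13m[48;2;6;17;12m🬎[38;2;7;21;13m[48;2;6;17;12m🬎[0m
[38;2;5;15;10m[48;2;4;11;8m🬂[38;2;5;15;10m[48;2;4;11;8m🬂[38;2;5;15;10m[48;2;4;11;8m🬂[38;2;53;71;124m[48;2;4;11;8m🬂[38;2;53;71;124m[48;2;4;11;8m🬂[38;2;53;71;124m[48;2;4;11;8m🬂[38;2;53;71;124m[48;2;4;11;8m🬂[38;2;53;71;124m[48;2;4;11;8m🬄[38;2;5;15;10m[48;2;4;11;8m🬂[38;2;5;15;10m[48;2;4;11;8m🬂[0m
</frame>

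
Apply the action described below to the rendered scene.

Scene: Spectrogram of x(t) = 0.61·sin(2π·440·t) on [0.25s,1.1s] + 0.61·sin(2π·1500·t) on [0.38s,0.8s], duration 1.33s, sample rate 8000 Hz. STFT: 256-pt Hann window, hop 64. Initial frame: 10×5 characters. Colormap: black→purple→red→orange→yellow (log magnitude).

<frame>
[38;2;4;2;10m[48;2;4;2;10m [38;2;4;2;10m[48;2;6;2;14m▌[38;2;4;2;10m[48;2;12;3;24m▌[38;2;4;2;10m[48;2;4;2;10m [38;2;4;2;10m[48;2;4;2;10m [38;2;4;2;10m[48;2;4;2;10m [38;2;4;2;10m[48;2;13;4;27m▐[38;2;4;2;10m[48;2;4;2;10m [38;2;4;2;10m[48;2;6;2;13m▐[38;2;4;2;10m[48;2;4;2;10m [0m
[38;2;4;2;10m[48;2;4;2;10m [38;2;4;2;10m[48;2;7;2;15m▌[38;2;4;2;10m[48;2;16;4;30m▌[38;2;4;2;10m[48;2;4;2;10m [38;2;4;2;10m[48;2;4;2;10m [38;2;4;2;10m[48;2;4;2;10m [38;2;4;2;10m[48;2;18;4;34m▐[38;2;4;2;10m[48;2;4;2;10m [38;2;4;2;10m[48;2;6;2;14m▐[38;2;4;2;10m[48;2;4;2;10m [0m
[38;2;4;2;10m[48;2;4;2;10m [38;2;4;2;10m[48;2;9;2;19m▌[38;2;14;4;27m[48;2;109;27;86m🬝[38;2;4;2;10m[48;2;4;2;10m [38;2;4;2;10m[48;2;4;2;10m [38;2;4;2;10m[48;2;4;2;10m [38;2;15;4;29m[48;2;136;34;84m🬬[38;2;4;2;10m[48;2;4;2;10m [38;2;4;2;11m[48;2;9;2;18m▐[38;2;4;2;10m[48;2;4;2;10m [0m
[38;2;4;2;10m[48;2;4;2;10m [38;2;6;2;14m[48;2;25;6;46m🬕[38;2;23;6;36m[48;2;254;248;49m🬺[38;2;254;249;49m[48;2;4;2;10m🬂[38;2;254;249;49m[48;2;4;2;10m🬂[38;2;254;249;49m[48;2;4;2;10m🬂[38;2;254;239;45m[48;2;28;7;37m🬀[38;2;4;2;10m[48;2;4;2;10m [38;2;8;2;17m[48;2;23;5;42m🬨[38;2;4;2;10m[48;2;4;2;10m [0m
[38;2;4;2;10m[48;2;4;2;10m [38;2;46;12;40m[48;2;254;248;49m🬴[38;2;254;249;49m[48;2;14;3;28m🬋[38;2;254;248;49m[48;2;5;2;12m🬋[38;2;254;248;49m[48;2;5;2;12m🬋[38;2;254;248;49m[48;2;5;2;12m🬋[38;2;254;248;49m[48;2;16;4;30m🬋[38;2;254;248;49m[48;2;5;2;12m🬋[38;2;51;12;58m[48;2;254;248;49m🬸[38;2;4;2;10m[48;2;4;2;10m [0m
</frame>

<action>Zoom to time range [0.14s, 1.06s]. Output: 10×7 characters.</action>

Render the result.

<frame>
[38;2;4;2;10m[48;2;4;2;10m [38;2;6;2;14m[48;2;4;2;10m▌[38;2;4;2;10m[48;2;13;4;26m▌[38;2;4;2;10m[48;2;4;2;10m [38;2;4;2;10m[48;2;4;2;10m [38;2;4;2;10m[48;2;4;2;10m [38;2;4;2;10m[48;2;4;2;10m [38;2;12;3;24m[48;2;4;2;10m▌[38;2;4;2;10m[48;2;4;2;10m [38;2;4;2;10m[48;2;4;2;10m [0m
[38;2;4;2;10m[48;2;4;2;10m [38;2;4;2;10m[48;2;6;2;14m▐[38;2;4;2;10m[48;2;15;4;29m▌[38;2;4;2;10m[48;2;4;2;10m [38;2;4;2;10m[48;2;4;2;10m [38;2;4;2;10m[48;2;4;2;10m [38;2;4;2;10m[48;2;4;2;10m [38;2;4;2;10m[48;2;14;3;26m▐[38;2;4;2;10m[48;2;4;2;10m [38;2;4;2;10m[48;2;4;2;10m [0m
[38;2;4;2;10m[48;2;4;2;10m [38;2;4;2;10m[48;2;7;2;15m▐[38;2;4;2;10m[48;2;20;5;37m▌[38;2;4;2;10m[48;2;4;2;10m [38;2;4;2;10m[48;2;4;2;10m [38;2;4;2;10m[48;2;4;2;10m [38;2;4;2;10m[48;2;4;2;10m [38;2;4;2;10m[48;2;18;4;33m▐[38;2;4;2;10m[48;2;4;2;10m [38;2;4;2;10m[48;2;4;2;10m [0m
[38;2;4;2;10m[48;2;4;2;10m [38;2;4;2;10m[48;2;9;2;19m▐[38;2;10;3;20m[48;2;50;12;77m🬕[38;2;4;2;10m[48;2;4;2;10m [38;2;4;2;10m[48;2;4;2;10m [38;2;4;2;10m[48;2;4;2;10m [38;2;4;2;10m[48;2;4;2;10m [38;2;9;3;18m[48;2;42;9;74m🬨[38;2;4;2;10m[48;2;4;2;10m [38;2;4;2;10m[48;2;4;2;10m [0m
[38;2;4;2;10m[48;2;4;2;10m [38;2;4;2;10m[48;2;14;3;27m▐[38;2;25;7;29m[48;2;252;217;36m🬲[38;2;252;213;34m[48;2;4;2;10m🬎[38;2;252;213;34m[48;2;4;2;10m🬎[38;2;252;213;34m[48;2;4;2;10m🬎[38;2;252;213;34m[48;2;4;2;10m🬎[38;2;21;5;29m[48;2;252;215;35m🬷[38;2;4;2;10m[48;2;4;2;10m [38;2;4;2;10m[48;2;4;2;10m [0m
[38;2;4;2;10m[48;2;5;2;12m🬕[38;2;9;3;18m[48;2;61;14;74m🬨[38;2;4;2;10m[48;2;35;8;62m▌[38;2;4;2;10m[48;2;5;2;12m🬎[38;2;4;2;10m[48;2;5;2;12m🬎[38;2;4;2;10m[48;2;5;2;12m🬎[38;2;4;2;10m[48;2;5;2;12m🬎[38;2;31;7;56m[48;2;4;2;10m▌[38;2;4;2;10m[48;2;5;2;12m🬎[38;2;4;2;10m[48;2;5;2;12m🬎[0m
[38;2;4;2;10m[48;2;6;2;14m▌[38;2;241;193;51m[48;2;36;9;45m🬆[38;2;254;249;49m[48;2;19;5;36m🬂[38;2;254;248;49m[48;2;12;3;24m🬂[38;2;254;248;49m[48;2;12;3;24m🬂[38;2;254;248;49m[48;2;12;3;24m🬂[38;2;254;248;49m[48;2;12;3;24m🬂[38;2;254;248;49m[48;2;20;5;37m🬂[38;2;254;248;49m[48;2;12;3;24m🬂[38;2;254;248;49m[48;2;12;3;24m🬂[0m
</frame>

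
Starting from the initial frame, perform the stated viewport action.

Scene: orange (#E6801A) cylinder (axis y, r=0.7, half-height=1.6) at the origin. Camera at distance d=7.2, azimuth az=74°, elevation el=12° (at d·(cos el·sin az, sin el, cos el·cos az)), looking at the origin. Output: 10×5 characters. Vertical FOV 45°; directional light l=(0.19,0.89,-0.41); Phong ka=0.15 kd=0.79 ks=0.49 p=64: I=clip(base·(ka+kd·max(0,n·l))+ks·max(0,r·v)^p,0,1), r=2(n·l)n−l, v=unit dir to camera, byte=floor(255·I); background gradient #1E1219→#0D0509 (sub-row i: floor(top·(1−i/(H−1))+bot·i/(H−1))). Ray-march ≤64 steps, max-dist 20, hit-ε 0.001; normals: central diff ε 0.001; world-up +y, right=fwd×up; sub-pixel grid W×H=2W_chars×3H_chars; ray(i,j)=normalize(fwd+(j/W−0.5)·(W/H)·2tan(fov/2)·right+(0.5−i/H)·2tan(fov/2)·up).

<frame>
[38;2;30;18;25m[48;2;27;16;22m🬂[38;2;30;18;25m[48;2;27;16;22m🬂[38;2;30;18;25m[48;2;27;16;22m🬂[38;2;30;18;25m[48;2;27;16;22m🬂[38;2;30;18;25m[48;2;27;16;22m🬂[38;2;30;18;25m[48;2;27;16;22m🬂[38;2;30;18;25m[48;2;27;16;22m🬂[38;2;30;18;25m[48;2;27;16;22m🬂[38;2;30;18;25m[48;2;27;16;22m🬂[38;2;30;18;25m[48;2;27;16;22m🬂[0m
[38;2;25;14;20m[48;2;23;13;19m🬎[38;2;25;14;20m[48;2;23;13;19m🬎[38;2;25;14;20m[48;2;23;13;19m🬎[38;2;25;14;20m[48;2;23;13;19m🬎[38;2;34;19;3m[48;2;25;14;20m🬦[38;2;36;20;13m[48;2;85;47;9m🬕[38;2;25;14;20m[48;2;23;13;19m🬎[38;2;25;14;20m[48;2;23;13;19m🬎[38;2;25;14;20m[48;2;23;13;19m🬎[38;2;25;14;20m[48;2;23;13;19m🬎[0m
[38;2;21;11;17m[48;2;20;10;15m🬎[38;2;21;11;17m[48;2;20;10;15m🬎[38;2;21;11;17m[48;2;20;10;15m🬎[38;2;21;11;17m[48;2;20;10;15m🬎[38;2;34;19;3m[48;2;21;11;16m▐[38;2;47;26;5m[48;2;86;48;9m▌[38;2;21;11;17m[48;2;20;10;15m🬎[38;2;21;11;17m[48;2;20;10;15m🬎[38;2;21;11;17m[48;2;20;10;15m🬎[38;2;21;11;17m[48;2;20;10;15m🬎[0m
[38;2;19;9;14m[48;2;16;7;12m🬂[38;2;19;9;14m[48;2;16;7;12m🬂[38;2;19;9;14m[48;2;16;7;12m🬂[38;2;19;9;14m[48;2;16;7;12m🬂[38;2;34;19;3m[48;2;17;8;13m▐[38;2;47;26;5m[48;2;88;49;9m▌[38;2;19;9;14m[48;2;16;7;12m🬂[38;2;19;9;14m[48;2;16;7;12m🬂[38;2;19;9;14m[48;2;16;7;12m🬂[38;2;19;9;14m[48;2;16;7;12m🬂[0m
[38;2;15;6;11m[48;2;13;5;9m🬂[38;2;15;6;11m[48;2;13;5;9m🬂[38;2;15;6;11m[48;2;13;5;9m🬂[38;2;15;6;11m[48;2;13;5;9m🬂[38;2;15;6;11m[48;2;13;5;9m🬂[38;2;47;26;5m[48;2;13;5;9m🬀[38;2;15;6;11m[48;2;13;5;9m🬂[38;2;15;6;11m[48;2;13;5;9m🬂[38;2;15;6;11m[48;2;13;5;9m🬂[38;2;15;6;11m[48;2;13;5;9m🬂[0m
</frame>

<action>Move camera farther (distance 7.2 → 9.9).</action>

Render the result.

<frame>
[38;2;30;18;25m[48;2;27;16;22m🬂[38;2;30;18;25m[48;2;27;16;22m🬂[38;2;30;18;25m[48;2;27;16;22m🬂[38;2;30;18;25m[48;2;27;16;22m🬂[38;2;30;18;25m[48;2;27;16;22m🬂[38;2;30;18;25m[48;2;27;16;22m🬂[38;2;30;18;25m[48;2;27;16;22m🬂[38;2;30;18;25m[48;2;27;16;22m🬂[38;2;30;18;25m[48;2;27;16;22m🬂[38;2;30;18;25m[48;2;27;16;22m🬂[0m
[38;2;25;14;20m[48;2;23;13;19m🬎[38;2;25;14;20m[48;2;23;13;19m🬎[38;2;25;14;20m[48;2;23;13;19m🬎[38;2;25;14;20m[48;2;23;13;19m🬎[38;2;25;14;20m[48;2;34;19;3m🬝[38;2;29;16;17m[48;2;101;56;11m🬝[38;2;25;14;20m[48;2;23;13;19m🬎[38;2;25;14;20m[48;2;23;13;19m🬎[38;2;25;14;20m[48;2;23;13;19m🬎[38;2;25;14;20m[48;2;23;13;19m🬎[0m
[38;2;21;11;17m[48;2;20;10;15m🬎[38;2;21;11;17m[48;2;20;10;15m🬎[38;2;21;11;17m[48;2;20;10;15m🬎[38;2;21;11;17m[48;2;20;10;15m🬎[38;2;34;19;3m[48;2;21;11;16m▐[38;2;47;26;5m[48;2;102;56;11m▌[38;2;21;11;17m[48;2;20;10;15m🬎[38;2;21;11;17m[48;2;20;10;15m🬎[38;2;21;11;17m[48;2;20;10;15m🬎[38;2;21;11;17m[48;2;20;10;15m🬎[0m
[38;2;19;9;14m[48;2;16;7;12m🬂[38;2;19;9;14m[48;2;16;7;12m🬂[38;2;19;9;14m[48;2;16;7;12m🬂[38;2;19;9;14m[48;2;16;7;12m🬂[38;2;34;19;3m[48;2;17;7;12m🬉[38;2;104;57;11m[48;2;31;16;8m🬉[38;2;19;9;14m[48;2;16;7;12m🬂[38;2;19;9;14m[48;2;16;7;12m🬂[38;2;19;9;14m[48;2;16;7;12m🬂[38;2;19;9;14m[48;2;16;7;12m🬂[0m
[38;2;15;6;11m[48;2;13;5;9m🬂[38;2;15;6;11m[48;2;13;5;9m🬂[38;2;15;6;11m[48;2;13;5;9m🬂[38;2;15;6;11m[48;2;13;5;9m🬂[38;2;15;6;11m[48;2;13;5;9m🬂[38;2;15;6;11m[48;2;13;5;9m🬂[38;2;15;6;11m[48;2;13;5;9m🬂[38;2;15;6;11m[48;2;13;5;9m🬂[38;2;15;6;11m[48;2;13;5;9m🬂[38;2;15;6;11m[48;2;13;5;9m🬂[0m
</frame>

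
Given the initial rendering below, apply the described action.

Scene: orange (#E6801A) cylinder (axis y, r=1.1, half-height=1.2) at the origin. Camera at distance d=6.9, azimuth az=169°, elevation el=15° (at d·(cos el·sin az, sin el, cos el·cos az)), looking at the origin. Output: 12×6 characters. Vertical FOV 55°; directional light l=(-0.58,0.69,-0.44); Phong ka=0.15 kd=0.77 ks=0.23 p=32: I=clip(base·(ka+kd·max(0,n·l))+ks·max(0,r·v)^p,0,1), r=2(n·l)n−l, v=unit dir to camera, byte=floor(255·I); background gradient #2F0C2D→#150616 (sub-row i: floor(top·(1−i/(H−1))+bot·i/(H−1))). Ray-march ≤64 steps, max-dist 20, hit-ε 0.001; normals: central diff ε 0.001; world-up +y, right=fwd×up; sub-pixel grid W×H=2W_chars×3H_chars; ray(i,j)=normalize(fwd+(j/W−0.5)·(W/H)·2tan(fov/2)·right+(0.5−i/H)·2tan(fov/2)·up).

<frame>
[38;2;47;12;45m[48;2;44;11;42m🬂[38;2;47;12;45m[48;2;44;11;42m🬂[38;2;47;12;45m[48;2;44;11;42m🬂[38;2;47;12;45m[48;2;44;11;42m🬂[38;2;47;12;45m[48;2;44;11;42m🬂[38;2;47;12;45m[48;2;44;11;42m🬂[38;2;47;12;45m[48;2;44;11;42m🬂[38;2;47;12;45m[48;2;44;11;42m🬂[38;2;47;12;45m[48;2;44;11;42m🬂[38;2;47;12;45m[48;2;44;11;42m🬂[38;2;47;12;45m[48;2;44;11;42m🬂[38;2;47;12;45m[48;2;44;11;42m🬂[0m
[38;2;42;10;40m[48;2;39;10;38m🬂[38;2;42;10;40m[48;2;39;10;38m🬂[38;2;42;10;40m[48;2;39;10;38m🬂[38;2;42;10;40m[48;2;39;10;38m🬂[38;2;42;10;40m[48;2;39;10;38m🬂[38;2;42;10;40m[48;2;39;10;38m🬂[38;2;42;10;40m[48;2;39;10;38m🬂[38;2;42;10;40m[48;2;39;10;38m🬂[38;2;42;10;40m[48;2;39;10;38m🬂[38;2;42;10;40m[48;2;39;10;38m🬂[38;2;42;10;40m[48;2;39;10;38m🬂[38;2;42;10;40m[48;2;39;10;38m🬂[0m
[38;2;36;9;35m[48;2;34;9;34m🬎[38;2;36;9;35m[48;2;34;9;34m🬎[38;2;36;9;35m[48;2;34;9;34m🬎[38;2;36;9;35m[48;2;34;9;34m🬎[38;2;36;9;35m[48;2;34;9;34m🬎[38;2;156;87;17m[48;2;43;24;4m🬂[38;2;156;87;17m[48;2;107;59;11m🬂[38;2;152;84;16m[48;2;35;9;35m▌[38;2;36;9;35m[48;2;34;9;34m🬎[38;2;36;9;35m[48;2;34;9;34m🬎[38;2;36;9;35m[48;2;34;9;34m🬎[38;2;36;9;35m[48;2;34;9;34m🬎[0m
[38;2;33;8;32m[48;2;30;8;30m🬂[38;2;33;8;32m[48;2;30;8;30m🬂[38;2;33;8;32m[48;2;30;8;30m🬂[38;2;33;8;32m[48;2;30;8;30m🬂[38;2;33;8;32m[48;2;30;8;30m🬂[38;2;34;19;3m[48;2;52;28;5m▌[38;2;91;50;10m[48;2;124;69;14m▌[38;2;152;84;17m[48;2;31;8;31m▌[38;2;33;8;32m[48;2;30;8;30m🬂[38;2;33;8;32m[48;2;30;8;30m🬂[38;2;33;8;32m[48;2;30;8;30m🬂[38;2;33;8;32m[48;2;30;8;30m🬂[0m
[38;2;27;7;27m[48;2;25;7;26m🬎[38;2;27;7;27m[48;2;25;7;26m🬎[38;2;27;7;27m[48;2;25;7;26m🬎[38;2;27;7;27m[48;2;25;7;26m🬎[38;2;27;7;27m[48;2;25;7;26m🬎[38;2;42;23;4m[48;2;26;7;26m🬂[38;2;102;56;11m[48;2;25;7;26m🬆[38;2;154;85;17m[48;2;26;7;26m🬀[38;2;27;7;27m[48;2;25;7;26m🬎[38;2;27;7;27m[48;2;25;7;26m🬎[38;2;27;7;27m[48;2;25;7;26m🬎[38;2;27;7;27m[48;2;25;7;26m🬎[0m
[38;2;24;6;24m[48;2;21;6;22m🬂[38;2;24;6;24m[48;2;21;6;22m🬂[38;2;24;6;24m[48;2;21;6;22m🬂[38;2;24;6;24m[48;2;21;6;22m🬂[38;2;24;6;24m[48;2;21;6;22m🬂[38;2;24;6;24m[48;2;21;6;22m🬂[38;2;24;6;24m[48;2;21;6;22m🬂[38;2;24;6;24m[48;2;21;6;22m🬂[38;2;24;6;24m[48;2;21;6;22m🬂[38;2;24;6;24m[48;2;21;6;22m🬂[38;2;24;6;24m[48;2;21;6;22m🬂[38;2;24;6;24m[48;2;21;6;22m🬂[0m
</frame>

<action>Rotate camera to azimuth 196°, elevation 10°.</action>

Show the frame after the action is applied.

<frame>
[38;2;47;12;45m[48;2;44;11;42m🬂[38;2;47;12;45m[48;2;44;11;42m🬂[38;2;47;12;45m[48;2;44;11;42m🬂[38;2;47;12;45m[48;2;44;11;42m🬂[38;2;47;12;45m[48;2;44;11;42m🬂[38;2;47;12;45m[48;2;44;11;42m🬂[38;2;47;12;45m[48;2;44;11;42m🬂[38;2;47;12;45m[48;2;44;11;42m🬂[38;2;47;12;45m[48;2;44;11;42m🬂[38;2;47;12;45m[48;2;44;11;42m🬂[38;2;47;12;45m[48;2;44;11;42m🬂[38;2;47;12;45m[48;2;44;11;42m🬂[0m
[38;2;42;10;40m[48;2;39;10;38m🬂[38;2;42;10;40m[48;2;39;10;38m🬂[38;2;42;10;40m[48;2;39;10;38m🬂[38;2;42;10;40m[48;2;39;10;38m🬂[38;2;42;10;40m[48;2;39;10;38m🬂[38;2;42;10;40m[48;2;39;10;38m🬂[38;2;42;10;40m[48;2;39;10;38m🬂[38;2;42;10;40m[48;2;39;10;38m🬂[38;2;42;10;40m[48;2;39;10;38m🬂[38;2;42;10;40m[48;2;39;10;38m🬂[38;2;42;10;40m[48;2;39;10;38m🬂[38;2;42;10;40m[48;2;39;10;38m🬂[0m
[38;2;36;9;35m[48;2;34;9;34m🬎[38;2;36;9;35m[48;2;34;9;34m🬎[38;2;36;9;35m[48;2;34;9;34m🬎[38;2;36;9;35m[48;2;34;9;34m🬎[38;2;36;9;35m[48;2;34;9;34m🬎[38;2;109;60;12m[48;2;67;37;7m▐[38;2;137;76;15m[48;2;156;86;17m▌[38;2;163;90;18m[48;2;35;9;35m▌[38;2;36;9;35m[48;2;34;9;34m🬎[38;2;36;9;35m[48;2;34;9;34m🬎[38;2;36;9;35m[48;2;34;9;34m🬎[38;2;36;9;35m[48;2;34;9;34m🬎[0m
[38;2;33;8;32m[48;2;30;8;30m🬂[38;2;33;8;32m[48;2;30;8;30m🬂[38;2;33;8;32m[48;2;30;8;30m🬂[38;2;33;8;32m[48;2;30;8;30m🬂[38;2;33;8;32m[48;2;30;8;30m🬂[38;2;108;60;12m[48;2;63;35;7m▐[38;2;137;76;15m[48;2;156;87;17m▌[38;2;163;90;18m[48;2;31;8;31m▌[38;2;33;8;32m[48;2;30;8;30m🬂[38;2;33;8;32m[48;2;30;8;30m🬂[38;2;33;8;32m[48;2;30;8;30m🬂[38;2;33;8;32m[48;2;30;8;30m🬂[0m
[38;2;27;7;27m[48;2;25;7;26m🬎[38;2;27;7;27m[48;2;25;7;26m🬎[38;2;27;7;27m[48;2;25;7;26m🬎[38;2;27;7;27m[48;2;25;7;26m🬎[38;2;27;7;27m[48;2;25;7;26m🬎[38;2;107;60;12m[48;2;33;12;22m🬁[38;2;146;81;16m[48;2;26;7;26m🬂[38;2;163;90;18m[48;2;26;7;26m🬀[38;2;27;7;27m[48;2;25;7;26m🬎[38;2;27;7;27m[48;2;25;7;26m🬎[38;2;27;7;27m[48;2;25;7;26m🬎[38;2;27;7;27m[48;2;25;7;26m🬎[0m
[38;2;24;6;24m[48;2;21;6;22m🬂[38;2;24;6;24m[48;2;21;6;22m🬂[38;2;24;6;24m[48;2;21;6;22m🬂[38;2;24;6;24m[48;2;21;6;22m🬂[38;2;24;6;24m[48;2;21;6;22m🬂[38;2;24;6;24m[48;2;21;6;22m🬂[38;2;24;6;24m[48;2;21;6;22m🬂[38;2;24;6;24m[48;2;21;6;22m🬂[38;2;24;6;24m[48;2;21;6;22m🬂[38;2;24;6;24m[48;2;21;6;22m🬂[38;2;24;6;24m[48;2;21;6;22m🬂[38;2;24;6;24m[48;2;21;6;22m🬂[0m
</frame>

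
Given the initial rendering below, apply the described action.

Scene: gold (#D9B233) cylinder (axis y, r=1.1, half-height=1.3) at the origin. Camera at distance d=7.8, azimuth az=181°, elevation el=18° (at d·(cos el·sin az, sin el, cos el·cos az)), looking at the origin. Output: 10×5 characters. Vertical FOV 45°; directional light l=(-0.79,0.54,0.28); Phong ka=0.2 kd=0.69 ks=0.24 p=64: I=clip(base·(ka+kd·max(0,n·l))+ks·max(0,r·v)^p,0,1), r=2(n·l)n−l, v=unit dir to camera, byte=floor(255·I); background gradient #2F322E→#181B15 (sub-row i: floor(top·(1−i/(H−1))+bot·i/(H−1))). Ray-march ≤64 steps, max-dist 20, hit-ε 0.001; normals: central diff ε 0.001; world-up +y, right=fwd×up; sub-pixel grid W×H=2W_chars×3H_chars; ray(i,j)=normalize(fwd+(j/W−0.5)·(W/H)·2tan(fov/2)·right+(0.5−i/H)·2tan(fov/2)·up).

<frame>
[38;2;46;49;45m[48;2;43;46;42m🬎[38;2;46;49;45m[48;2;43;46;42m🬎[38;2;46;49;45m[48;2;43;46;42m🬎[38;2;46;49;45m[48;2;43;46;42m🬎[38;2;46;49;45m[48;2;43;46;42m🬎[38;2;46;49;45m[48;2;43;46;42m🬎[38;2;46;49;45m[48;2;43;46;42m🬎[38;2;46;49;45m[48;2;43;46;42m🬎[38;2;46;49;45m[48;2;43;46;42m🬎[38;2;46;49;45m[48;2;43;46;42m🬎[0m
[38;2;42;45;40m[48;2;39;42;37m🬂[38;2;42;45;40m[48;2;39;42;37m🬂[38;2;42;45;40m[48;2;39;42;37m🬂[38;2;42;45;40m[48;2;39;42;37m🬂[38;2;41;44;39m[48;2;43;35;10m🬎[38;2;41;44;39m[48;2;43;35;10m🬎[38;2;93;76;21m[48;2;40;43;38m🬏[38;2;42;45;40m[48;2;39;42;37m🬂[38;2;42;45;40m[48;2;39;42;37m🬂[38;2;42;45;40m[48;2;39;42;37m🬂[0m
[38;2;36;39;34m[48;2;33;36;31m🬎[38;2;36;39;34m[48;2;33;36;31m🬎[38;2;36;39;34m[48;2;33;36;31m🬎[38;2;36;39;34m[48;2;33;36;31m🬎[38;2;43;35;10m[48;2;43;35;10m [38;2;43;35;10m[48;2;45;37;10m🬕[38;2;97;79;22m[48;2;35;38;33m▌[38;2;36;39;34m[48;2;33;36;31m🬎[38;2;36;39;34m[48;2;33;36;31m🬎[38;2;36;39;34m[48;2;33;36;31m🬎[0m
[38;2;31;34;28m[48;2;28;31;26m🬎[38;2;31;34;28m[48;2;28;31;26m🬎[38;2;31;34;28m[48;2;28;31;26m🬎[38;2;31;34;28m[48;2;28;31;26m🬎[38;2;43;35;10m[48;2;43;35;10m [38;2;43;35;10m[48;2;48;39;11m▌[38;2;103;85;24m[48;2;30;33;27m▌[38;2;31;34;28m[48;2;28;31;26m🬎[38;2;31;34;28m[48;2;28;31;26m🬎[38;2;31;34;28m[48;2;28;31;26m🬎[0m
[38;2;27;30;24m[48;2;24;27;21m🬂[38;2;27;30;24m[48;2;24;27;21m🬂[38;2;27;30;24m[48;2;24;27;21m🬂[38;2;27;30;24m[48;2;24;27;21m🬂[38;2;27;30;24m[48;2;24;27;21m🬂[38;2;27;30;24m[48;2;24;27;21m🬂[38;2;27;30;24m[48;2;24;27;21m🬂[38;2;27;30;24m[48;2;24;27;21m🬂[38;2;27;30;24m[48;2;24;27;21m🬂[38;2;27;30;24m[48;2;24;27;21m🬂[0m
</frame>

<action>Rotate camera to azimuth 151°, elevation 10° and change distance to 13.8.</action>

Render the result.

<frame>
[38;2;46;49;45m[48;2;43;46;42m🬎[38;2;46;49;45m[48;2;43;46;42m🬎[38;2;46;49;45m[48;2;43;46;42m🬎[38;2;46;49;45m[48;2;43;46;42m🬎[38;2;46;49;45m[48;2;43;46;42m🬎[38;2;46;49;45m[48;2;43;46;42m🬎[38;2;46;49;45m[48;2;43;46;42m🬎[38;2;46;49;45m[48;2;43;46;42m🬎[38;2;46;49;45m[48;2;43;46;42m🬎[38;2;46;49;45m[48;2;43;46;42m🬎[0m
[38;2;42;45;40m[48;2;39;42;37m🬂[38;2;42;45;40m[48;2;39;42;37m🬂[38;2;42;45;40m[48;2;39;42;37m🬂[38;2;42;45;40m[48;2;39;42;37m🬂[38;2;42;45;40m[48;2;39;42;37m🬂[38;2;42;45;40m[48;2;39;42;37m🬂[38;2;42;45;40m[48;2;39;42;37m🬂[38;2;42;45;40m[48;2;39;42;37m🬂[38;2;42;45;40m[48;2;39;42;37m🬂[38;2;42;45;40m[48;2;39;42;37m🬂[0m
[38;2;36;39;34m[48;2;33;36;31m🬎[38;2;36;39;34m[48;2;33;36;31m🬎[38;2;36;39;34m[48;2;33;36;31m🬎[38;2;36;39;34m[48;2;33;36;31m🬎[38;2;35;38;33m[48;2;43;35;10m▌[38;2;43;35;10m[48;2;43;35;10m [38;2;36;39;34m[48;2;33;36;31m🬎[38;2;36;39;34m[48;2;33;36;31m🬎[38;2;36;39;34m[48;2;33;36;31m🬎[38;2;36;39;34m[48;2;33;36;31m🬎[0m
[38;2;31;34;28m[48;2;28;31;26m🬎[38;2;31;34;28m[48;2;28;31;26m🬎[38;2;31;34;28m[48;2;28;31;26m🬎[38;2;31;34;28m[48;2;28;31;26m🬎[38;2;43;35;10m[48;2;29;32;27m🬁[38;2;43;35;10m[48;2;29;32;27m🬂[38;2;31;34;28m[48;2;28;31;26m🬎[38;2;31;34;28m[48;2;28;31;26m🬎[38;2;31;34;28m[48;2;28;31;26m🬎[38;2;31;34;28m[48;2;28;31;26m🬎[0m
[38;2;27;30;24m[48;2;24;27;21m🬂[38;2;27;30;24m[48;2;24;27;21m🬂[38;2;27;30;24m[48;2;24;27;21m🬂[38;2;27;30;24m[48;2;24;27;21m🬂[38;2;27;30;24m[48;2;24;27;21m🬂[38;2;27;30;24m[48;2;24;27;21m🬂[38;2;27;30;24m[48;2;24;27;21m🬂[38;2;27;30;24m[48;2;24;27;21m🬂[38;2;27;30;24m[48;2;24;27;21m🬂[38;2;27;30;24m[48;2;24;27;21m🬂[0m
</frame>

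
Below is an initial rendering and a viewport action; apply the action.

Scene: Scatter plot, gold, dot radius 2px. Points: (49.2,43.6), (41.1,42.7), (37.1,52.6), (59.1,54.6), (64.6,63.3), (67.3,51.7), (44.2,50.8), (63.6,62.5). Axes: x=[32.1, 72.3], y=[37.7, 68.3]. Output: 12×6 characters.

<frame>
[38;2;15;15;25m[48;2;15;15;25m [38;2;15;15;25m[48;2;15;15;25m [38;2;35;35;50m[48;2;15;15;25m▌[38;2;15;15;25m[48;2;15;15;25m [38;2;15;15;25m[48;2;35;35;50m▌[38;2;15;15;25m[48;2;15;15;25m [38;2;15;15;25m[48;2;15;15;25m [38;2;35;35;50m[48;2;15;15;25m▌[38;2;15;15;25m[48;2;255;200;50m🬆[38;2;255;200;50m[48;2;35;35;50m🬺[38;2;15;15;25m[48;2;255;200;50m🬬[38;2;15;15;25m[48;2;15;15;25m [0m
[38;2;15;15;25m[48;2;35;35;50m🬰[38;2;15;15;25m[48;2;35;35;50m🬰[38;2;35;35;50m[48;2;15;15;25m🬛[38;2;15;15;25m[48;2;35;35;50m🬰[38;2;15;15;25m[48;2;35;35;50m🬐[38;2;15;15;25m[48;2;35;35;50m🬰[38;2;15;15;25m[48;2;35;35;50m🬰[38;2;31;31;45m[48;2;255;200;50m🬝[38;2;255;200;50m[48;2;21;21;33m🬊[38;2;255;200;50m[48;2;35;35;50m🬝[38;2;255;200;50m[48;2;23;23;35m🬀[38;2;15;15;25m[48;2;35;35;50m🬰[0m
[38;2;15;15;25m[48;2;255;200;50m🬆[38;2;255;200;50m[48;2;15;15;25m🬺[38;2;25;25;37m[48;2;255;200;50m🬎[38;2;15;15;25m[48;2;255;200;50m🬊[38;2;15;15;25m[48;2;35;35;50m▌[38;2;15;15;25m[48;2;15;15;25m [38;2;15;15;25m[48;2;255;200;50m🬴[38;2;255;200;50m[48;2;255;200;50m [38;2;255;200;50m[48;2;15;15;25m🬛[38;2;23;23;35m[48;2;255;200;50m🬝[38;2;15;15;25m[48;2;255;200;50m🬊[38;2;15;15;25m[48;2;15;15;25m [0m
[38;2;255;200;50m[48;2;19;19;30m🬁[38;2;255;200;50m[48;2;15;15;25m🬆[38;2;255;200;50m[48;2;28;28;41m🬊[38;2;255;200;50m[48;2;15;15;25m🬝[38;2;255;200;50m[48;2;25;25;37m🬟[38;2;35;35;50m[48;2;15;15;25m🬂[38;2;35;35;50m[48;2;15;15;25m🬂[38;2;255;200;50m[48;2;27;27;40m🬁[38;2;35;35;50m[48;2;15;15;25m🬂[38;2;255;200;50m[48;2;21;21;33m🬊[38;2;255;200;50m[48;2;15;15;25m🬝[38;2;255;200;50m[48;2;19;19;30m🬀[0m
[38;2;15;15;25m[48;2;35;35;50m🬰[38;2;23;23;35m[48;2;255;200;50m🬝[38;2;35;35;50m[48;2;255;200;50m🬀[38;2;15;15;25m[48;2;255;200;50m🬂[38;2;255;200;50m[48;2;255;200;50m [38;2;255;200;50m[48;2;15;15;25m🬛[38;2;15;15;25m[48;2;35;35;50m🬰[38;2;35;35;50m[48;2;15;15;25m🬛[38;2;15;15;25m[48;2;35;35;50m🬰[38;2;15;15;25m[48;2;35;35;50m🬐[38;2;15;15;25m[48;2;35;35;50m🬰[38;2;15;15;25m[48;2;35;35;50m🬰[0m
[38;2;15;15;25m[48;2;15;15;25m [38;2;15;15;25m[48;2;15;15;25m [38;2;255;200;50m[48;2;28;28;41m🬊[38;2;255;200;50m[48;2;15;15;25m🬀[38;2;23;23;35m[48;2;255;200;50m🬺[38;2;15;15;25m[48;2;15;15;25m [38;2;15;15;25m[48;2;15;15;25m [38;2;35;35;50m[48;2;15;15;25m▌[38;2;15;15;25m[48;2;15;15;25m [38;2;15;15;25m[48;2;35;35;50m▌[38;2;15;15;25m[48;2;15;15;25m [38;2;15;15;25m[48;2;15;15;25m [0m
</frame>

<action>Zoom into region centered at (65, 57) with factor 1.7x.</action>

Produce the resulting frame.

<frame>
[38;2;15;15;25m[48;2;15;15;25m [38;2;15;15;25m[48;2;15;15;25m [38;2;35;35;50m[48;2;15;15;25m▌[38;2;15;15;25m[48;2;15;15;25m [38;2;23;23;35m[48;2;255;200;50m🬝[38;2;15;15;25m[48;2;255;200;50m🬀[38;2;15;15;25m[48;2;255;200;50m🬊[38;2;35;35;50m[48;2;15;15;25m▌[38;2;15;15;25m[48;2;15;15;25m [38;2;15;15;25m[48;2;35;35;50m▌[38;2;15;15;25m[48;2;15;15;25m [38;2;15;15;25m[48;2;15;15;25m [0m
[38;2;15;15;25m[48;2;35;35;50m🬰[38;2;15;15;25m[48;2;35;35;50m🬰[38;2;35;35;50m[48;2;15;15;25m🬛[38;2;15;15;25m[48;2;35;35;50m🬰[38;2;255;200;50m[48;2;28;28;41m🬊[38;2;255;200;50m[48;2;15;15;25m🬝[38;2;255;200;50m[48;2;23;23;35m🬀[38;2;35;35;50m[48;2;15;15;25m🬛[38;2;15;15;25m[48;2;35;35;50m🬰[38;2;15;15;25m[48;2;35;35;50m🬐[38;2;15;15;25m[48;2;35;35;50m🬰[38;2;15;15;25m[48;2;35;35;50m🬰[0m
[38;2;15;15;25m[48;2;15;15;25m [38;2;15;15;25m[48;2;15;15;25m [38;2;27;27;40m[48;2;255;200;50m🬝[38;2;15;15;25m[48;2;15;15;25m [38;2;15;15;25m[48;2;35;35;50m▌[38;2;15;15;25m[48;2;15;15;25m [38;2;15;15;25m[48;2;15;15;25m [38;2;35;35;50m[48;2;15;15;25m▌[38;2;15;15;25m[48;2;15;15;25m [38;2;15;15;25m[48;2;35;35;50m▌[38;2;15;15;25m[48;2;15;15;25m [38;2;15;15;25m[48;2;15;15;25m [0m
[38;2;35;35;50m[48;2;15;15;25m🬂[38;2;23;23;35m[48;2;255;200;50m🬴[38;2;255;200;50m[48;2;255;200;50m [38;2;255;200;50m[48;2;25;25;37m🬛[38;2;35;35;50m[48;2;15;15;25m🬨[38;2;35;35;50m[48;2;15;15;25m🬂[38;2;23;23;35m[48;2;255;200;50m🬝[38;2;35;35;50m[48;2;15;15;25m🬕[38;2;35;35;50m[48;2;15;15;25m🬂[38;2;35;35;50m[48;2;15;15;25m🬨[38;2;35;35;50m[48;2;15;15;25m🬂[38;2;35;35;50m[48;2;15;15;25m🬂[0m
[38;2;15;15;25m[48;2;35;35;50m🬰[38;2;15;15;25m[48;2;35;35;50m🬰[38;2;255;200;50m[48;2;31;31;45m🬁[38;2;15;15;25m[48;2;35;35;50m🬰[38;2;15;15;25m[48;2;35;35;50m🬐[38;2;19;19;30m[48;2;255;200;50m🬴[38;2;255;200;50m[48;2;255;200;50m [38;2;255;200;50m[48;2;15;15;25m🬛[38;2;15;15;25m[48;2;35;35;50m🬰[38;2;15;15;25m[48;2;35;35;50m🬐[38;2;15;15;25m[48;2;35;35;50m🬰[38;2;15;15;25m[48;2;35;35;50m🬰[0m
[38;2;15;15;25m[48;2;15;15;25m [38;2;15;15;25m[48;2;15;15;25m [38;2;35;35;50m[48;2;15;15;25m▌[38;2;15;15;25m[48;2;15;15;25m [38;2;15;15;25m[48;2;35;35;50m▌[38;2;15;15;25m[48;2;15;15;25m [38;2;15;15;25m[48;2;255;200;50m🬺[38;2;35;35;50m[48;2;15;15;25m▌[38;2;15;15;25m[48;2;15;15;25m [38;2;15;15;25m[48;2;35;35;50m▌[38;2;15;15;25m[48;2;15;15;25m [38;2;15;15;25m[48;2;15;15;25m [0m
</frame>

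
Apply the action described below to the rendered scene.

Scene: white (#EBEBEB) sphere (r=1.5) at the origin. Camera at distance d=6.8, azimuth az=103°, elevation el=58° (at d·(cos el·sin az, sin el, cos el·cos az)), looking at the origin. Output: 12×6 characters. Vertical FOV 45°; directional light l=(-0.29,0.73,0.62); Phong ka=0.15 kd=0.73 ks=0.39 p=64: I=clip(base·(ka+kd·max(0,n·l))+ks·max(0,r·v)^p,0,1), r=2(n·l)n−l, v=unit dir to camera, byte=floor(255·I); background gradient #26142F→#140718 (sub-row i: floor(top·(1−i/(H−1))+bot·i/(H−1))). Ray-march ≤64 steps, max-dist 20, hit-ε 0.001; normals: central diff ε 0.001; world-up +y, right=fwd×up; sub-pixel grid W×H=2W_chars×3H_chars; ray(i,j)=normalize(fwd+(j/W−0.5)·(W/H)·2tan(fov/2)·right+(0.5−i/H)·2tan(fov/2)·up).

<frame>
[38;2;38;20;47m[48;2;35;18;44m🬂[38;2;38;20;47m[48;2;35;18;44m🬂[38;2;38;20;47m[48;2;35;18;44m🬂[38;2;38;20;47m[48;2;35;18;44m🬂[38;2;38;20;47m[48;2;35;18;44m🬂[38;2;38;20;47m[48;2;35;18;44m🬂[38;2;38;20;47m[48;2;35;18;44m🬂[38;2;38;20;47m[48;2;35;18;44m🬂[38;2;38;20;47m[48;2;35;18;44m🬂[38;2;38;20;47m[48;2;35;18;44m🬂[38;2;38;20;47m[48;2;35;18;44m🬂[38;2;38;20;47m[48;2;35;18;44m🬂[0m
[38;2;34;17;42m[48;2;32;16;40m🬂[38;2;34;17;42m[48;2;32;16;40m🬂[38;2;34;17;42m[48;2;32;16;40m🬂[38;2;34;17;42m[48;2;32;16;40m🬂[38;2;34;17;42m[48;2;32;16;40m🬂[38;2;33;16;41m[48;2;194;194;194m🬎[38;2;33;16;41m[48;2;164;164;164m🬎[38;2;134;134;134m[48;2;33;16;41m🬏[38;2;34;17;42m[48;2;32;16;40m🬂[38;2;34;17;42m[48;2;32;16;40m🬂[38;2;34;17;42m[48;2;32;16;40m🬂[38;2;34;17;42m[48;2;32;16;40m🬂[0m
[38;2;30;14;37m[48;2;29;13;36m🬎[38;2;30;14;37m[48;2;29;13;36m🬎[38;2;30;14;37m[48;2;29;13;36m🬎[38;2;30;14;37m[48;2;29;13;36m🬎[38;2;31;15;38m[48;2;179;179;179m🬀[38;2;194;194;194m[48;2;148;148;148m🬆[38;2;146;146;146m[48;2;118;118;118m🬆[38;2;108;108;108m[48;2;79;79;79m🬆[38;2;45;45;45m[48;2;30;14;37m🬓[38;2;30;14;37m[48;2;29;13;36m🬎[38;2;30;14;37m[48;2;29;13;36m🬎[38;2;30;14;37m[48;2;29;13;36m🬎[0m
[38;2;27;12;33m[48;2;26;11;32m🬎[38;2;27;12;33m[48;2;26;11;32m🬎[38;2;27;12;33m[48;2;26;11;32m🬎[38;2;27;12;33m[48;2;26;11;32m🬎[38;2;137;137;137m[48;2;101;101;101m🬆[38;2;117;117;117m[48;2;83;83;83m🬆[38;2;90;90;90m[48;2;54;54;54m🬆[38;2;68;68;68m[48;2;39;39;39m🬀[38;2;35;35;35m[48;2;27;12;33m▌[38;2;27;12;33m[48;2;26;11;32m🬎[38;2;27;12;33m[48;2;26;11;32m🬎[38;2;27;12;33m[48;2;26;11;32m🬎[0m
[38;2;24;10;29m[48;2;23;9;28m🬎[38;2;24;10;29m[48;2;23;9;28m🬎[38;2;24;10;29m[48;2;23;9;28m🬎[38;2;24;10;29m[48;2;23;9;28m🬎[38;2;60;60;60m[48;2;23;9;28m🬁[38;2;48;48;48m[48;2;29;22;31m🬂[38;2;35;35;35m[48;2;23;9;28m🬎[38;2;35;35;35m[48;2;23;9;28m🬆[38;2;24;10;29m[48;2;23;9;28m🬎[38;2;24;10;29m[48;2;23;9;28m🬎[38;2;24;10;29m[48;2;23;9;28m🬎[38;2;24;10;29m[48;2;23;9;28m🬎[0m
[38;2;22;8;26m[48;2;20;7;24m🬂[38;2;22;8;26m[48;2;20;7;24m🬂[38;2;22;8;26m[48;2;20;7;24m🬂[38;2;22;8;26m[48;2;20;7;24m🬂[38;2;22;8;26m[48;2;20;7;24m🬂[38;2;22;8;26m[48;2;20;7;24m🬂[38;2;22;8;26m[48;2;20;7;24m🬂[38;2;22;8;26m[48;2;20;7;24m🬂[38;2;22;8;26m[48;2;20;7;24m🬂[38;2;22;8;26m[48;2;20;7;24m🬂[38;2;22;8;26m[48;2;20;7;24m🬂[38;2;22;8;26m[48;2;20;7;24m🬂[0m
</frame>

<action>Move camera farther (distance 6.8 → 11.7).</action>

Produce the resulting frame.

<frame>
[38;2;38;20;47m[48;2;35;18;44m🬂[38;2;38;20;47m[48;2;35;18;44m🬂[38;2;38;20;47m[48;2;35;18;44m🬂[38;2;38;20;47m[48;2;35;18;44m🬂[38;2;38;20;47m[48;2;35;18;44m🬂[38;2;38;20;47m[48;2;35;18;44m🬂[38;2;38;20;47m[48;2;35;18;44m🬂[38;2;38;20;47m[48;2;35;18;44m🬂[38;2;38;20;47m[48;2;35;18;44m🬂[38;2;38;20;47m[48;2;35;18;44m🬂[38;2;38;20;47m[48;2;35;18;44m🬂[38;2;38;20;47m[48;2;35;18;44m🬂[0m
[38;2;34;17;42m[48;2;32;16;40m🬂[38;2;34;17;42m[48;2;32;16;40m🬂[38;2;34;17;42m[48;2;32;16;40m🬂[38;2;34;17;42m[48;2;32;16;40m🬂[38;2;34;17;42m[48;2;32;16;40m🬂[38;2;34;17;42m[48;2;32;16;40m🬂[38;2;34;17;42m[48;2;32;16;40m🬂[38;2;34;17;42m[48;2;32;16;40m🬂[38;2;34;17;42m[48;2;32;16;40m🬂[38;2;34;17;42m[48;2;32;16;40m🬂[38;2;34;17;42m[48;2;32;16;40m🬂[38;2;34;17;42m[48;2;32;16;40m🬂[0m
[38;2;30;14;37m[48;2;29;13;36m🬎[38;2;30;14;37m[48;2;29;13;36m🬎[38;2;30;14;37m[48;2;29;13;36m🬎[38;2;30;14;37m[48;2;29;13;36m🬎[38;2;30;14;37m[48;2;29;13;36m🬎[38;2;30;14;37m[48;2;188;188;188m🬆[38;2;31;15;38m[48;2;137;137;137m🬂[38;2;62;62;62m[48;2;30;14;37m🬏[38;2;30;14;37m[48;2;29;13;36m🬎[38;2;30;14;37m[48;2;29;13;36m🬎[38;2;30;14;37m[48;2;29;13;36m🬎[38;2;30;14;37m[48;2;29;13;36m🬎[0m
[38;2;27;12;33m[48;2;26;11;32m🬎[38;2;27;12;33m[48;2;26;11;32m🬎[38;2;27;12;33m[48;2;26;11;32m🬎[38;2;27;12;33m[48;2;26;11;32m🬎[38;2;27;12;33m[48;2;26;11;32m🬎[38;2;124;124;124m[48;2;48;43;50m🬆[38;2;86;86;86m[48;2;41;41;41m🬂[38;2;35;35;35m[48;2;26;11;32m🬄[38;2;27;12;33m[48;2;26;11;32m🬎[38;2;27;12;33m[48;2;26;11;32m🬎[38;2;27;12;33m[48;2;26;11;32m🬎[38;2;27;12;33m[48;2;26;11;32m🬎[0m
[38;2;24;10;29m[48;2;23;9;28m🬎[38;2;24;10;29m[48;2;23;9;28m🬎[38;2;24;10;29m[48;2;23;9;28m🬎[38;2;24;10;29m[48;2;23;9;28m🬎[38;2;24;10;29m[48;2;23;9;28m🬎[38;2;24;10;29m[48;2;23;9;28m🬎[38;2;24;10;29m[48;2;23;9;28m🬎[38;2;24;10;29m[48;2;23;9;28m🬎[38;2;24;10;29m[48;2;23;9;28m🬎[38;2;24;10;29m[48;2;23;9;28m🬎[38;2;24;10;29m[48;2;23;9;28m🬎[38;2;24;10;29m[48;2;23;9;28m🬎[0m
[38;2;22;8;26m[48;2;20;7;24m🬂[38;2;22;8;26m[48;2;20;7;24m🬂[38;2;22;8;26m[48;2;20;7;24m🬂[38;2;22;8;26m[48;2;20;7;24m🬂[38;2;22;8;26m[48;2;20;7;24m🬂[38;2;22;8;26m[48;2;20;7;24m🬂[38;2;22;8;26m[48;2;20;7;24m🬂[38;2;22;8;26m[48;2;20;7;24m🬂[38;2;22;8;26m[48;2;20;7;24m🬂[38;2;22;8;26m[48;2;20;7;24m🬂[38;2;22;8;26m[48;2;20;7;24m🬂[38;2;22;8;26m[48;2;20;7;24m🬂[0m
</frame>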